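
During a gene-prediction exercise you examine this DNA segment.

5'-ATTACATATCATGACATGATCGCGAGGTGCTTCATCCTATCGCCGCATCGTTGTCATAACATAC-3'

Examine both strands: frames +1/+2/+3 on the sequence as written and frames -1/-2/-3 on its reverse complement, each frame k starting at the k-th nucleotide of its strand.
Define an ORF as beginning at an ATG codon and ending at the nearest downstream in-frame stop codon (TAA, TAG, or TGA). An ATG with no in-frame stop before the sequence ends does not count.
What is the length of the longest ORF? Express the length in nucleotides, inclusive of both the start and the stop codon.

27

Reverse complement (5'→3'): GTATGTTATGACAACGATGCGGCGATAGGATGAAGCACCTCGCGATCATGTCATGATATGTAAT
Frame +1: ATT ACA TAT CAT GAC ATG ATC GCG AGG TGC TTC ATC CTA TCG CCG CAT CGT TGT CAT AAC ATA — no ATG→stop ORF.
Frame +2: TTA CAT ATC ATG ACA TGA TCG CGA GGT GCT TCA TCC TAT CGC CGC ATC GTT GTC ATA ACA TAC — ATG at 11, stop TGA at 17 → 9 nt.
Frame +3: TAC ATA TCA TGA CAT GAT CGC GAG GTG CTT CAT CCT ATC GCC GCA TCG TTG TCA TAA CAT — no ATG→stop ORF.
Frame -1: GTA TGT TAT GAC AAC GAT GCG GCG ATA GGA TGA AGC ACC TCG CGA TCA TGT CAT GAT ATG TAA — ATG at 58, stop TAA at 61 → 6 nt.
Frame -2: TAT GTT ATG ACA ACG ATG CGG CGA TAG GAT GAA GCA CCT CGC GAT CAT GTC ATG ATA TGT AAT — ATG at 8, stop TAG at 26 → 21 nt; ATG at 17, stop TAG at 26 → 12 nt.
Frame -3: ATG TTA TGA CAA CGA TGC GGC GAT AGG ATG AAG CAC CTC GCG ATC ATG TCA TGA TAT GTA — ATG at 3, stop TGA at 9 → 9 nt; ATG at 30, stop TGA at 54 → 27 nt; ATG at 48, stop TGA at 54 → 9 nt.
Longest: frame -3, positions 30–56, 27 nt = 9 codons = 8 aa. → 27 nucleotides.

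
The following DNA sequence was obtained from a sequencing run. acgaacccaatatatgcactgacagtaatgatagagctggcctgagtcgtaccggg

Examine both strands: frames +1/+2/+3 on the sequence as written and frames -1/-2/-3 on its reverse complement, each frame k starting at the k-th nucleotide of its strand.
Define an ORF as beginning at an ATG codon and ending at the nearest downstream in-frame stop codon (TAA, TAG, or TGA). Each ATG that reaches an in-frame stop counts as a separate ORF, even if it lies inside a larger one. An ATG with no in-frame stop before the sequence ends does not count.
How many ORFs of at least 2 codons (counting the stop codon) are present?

2

Reverse complement (5'→3'): CCCGGTACGACTCAGGCCAGCTCTATCATTACTGTCAGTGCATATATTGGGTTCGT
Frame +1: ACG AAC CCA ATA TAT GCA CTG ACA GTA ATG ATA GAG CTG GCC TGA GTC GTA CCG — ATG at 28, stop TGA at 43 → 18 nt.
Frame +2: CGA ACC CAA TAT ATG CAC TGA CAG TAA TGA TAG AGC TGG CCT GAG TCG TAC CGG — ATG at 14, stop TGA at 20 → 9 nt.
Frame +3: GAA CCC AAT ATA TGC ACT GAC AGT AAT GAT AGA GCT GGC CTG AGT CGT ACC GGG — no ATG→stop ORF.
Frame -1: CCC GGT ACG ACT CAG GCC AGC TCT ATC ATT ACT GTC AGT GCA TAT ATT GGG TTC — no ATG→stop ORF.
Frame -2: CCG GTA CGA CTC AGG CCA GCT CTA TCA TTA CTG TCA GTG CAT ATA TTG GGT TCG — no ATG→stop ORF.
Frame -3: CGG TAC GAC TCA GGC CAG CTC TAT CAT TAC TGT CAG TGC ATA TAT TGG GTT CGT — no ATG→stop ORF.
ORFs ≥ 2 codons: frame +1 28–45 (6 codons), frame +2 14–22 (3 codons). Count = 2.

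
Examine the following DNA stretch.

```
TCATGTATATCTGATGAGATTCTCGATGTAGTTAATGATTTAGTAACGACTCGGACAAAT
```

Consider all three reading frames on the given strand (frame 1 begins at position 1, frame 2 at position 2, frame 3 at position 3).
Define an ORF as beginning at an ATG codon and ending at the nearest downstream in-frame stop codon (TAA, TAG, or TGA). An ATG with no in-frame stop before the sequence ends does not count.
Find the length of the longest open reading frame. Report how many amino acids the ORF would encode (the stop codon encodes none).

5

Frame 1: TCA TGT ATA TCT GAT GAG ATT CTC GAT GTA GTT AAT GAT TTA GTA ACG ACT CGG ACA AAT — no ATG→stop ORF.
Frame 2: CAT GTA TAT CTG ATG AGA TTC TCG ATG TAG TTA ATG ATT TAG TAA CGA CTC GGA CAA — ATG at 14, stop TAG at 29 → 18 nt; ATG at 26, stop TAG at 29 → 6 nt; ATG at 35, stop TAG at 41 → 9 nt.
Frame 3: ATG TAT ATC TGA TGA GAT TCT CGA TGT AGT TAA TGA TTT AGT AAC GAC TCG GAC AAA — ATG at 3, stop TGA at 12 → 12 nt.
Longest: frame 2, positions 14–31, 18 nt = 6 codons = 5 aa. → 5 amino acids.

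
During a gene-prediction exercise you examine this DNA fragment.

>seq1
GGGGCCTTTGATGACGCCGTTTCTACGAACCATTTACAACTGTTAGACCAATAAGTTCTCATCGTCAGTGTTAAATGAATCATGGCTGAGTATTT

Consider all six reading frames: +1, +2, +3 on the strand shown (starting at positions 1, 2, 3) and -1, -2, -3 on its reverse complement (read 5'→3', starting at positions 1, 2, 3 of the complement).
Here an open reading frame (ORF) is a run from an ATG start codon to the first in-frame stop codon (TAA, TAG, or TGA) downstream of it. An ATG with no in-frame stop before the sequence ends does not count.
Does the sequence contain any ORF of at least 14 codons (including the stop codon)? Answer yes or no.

no

Reverse complement (5'→3'): AAATACTCAGCCATGATTCATTTAACACTGACGATGAGAACTTATTGGTCTAACAGTTGTAAATGGTTCGTAGAAACGGCGTCATCAAAGGCCCC
Frame +1: GGG GCC TTT GAT GAC GCC GTT TCT ACG AAC CAT TTA CAA CTG TTA GAC CAA TAA GTT CTC ATC GTC AGT GTT AAA TGA ATC ATG GCT GAG TAT — no ATG→stop ORF.
Frame +2: GGG CCT TTG ATG ACG CCG TTT CTA CGA ACC ATT TAC AAC TGT TAG ACC AAT AAG TTC TCA TCG TCA GTG TTA AAT GAA TCA TGG CTG AGT ATT — ATG at 11, stop TAG at 44 → 36 nt.
Frame +3: GGC CTT TGA TGA CGC CGT TTC TAC GAA CCA TTT ACA ACT GTT AGA CCA ATA AGT TCT CAT CGT CAG TGT TAA ATG AAT CAT GGC TGA GTA TTT — ATG at 75, stop TGA at 87 → 15 nt.
Frame -1: AAA TAC TCA GCC ATG ATT CAT TTA ACA CTG ACG ATG AGA ACT TAT TGG TCT AAC AGT TGT AAA TGG TTC GTA GAA ACG GCG TCA TCA AAG GCC — no ATG→stop ORF.
Frame -2: AAT ACT CAG CCA TGA TTC ATT TAA CAC TGA CGA TGA GAA CTT ATT GGT CTA ACA GTT GTA AAT GGT TCG TAG AAA CGG CGT CAT CAA AGG CCC — no ATG→stop ORF.
Frame -3: ATA CTC AGC CAT GAT TCA TTT AAC ACT GAC GAT GAG AAC TTA TTG GTC TAA CAG TTG TAA ATG GTT CGT AGA AAC GGC GTC ATC AAA GGC CCC — no ATG→stop ORF.
Largest ORF found is 12 codons < 14, so no.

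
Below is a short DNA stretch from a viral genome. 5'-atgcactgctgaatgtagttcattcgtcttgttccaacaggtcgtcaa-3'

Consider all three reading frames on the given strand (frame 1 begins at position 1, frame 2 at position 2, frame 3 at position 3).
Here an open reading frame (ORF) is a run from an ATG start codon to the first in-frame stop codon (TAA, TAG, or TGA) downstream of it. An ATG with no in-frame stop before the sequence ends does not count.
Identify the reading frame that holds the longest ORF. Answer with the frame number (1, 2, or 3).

1

Frame 1: ATG CAC TGC TGA ATG TAG TTC ATT CGT CTT GTT CCA ACA GGT CGT CAA — ATG at 1, stop TGA at 10 → 12 nt; ATG at 13, stop TAG at 16 → 6 nt.
Frame 2: TGC ACT GCT GAA TGT AGT TCA TTC GTC TTG TTC CAA CAG GTC GTC — no ATG→stop ORF.
Frame 3: GCA CTG CTG AAT GTA GTT CAT TCG TCT TGT TCC AAC AGG TCG TCA — no ATG→stop ORF.
Longest ORF is 12 nt in frame 1 (positions 1–12).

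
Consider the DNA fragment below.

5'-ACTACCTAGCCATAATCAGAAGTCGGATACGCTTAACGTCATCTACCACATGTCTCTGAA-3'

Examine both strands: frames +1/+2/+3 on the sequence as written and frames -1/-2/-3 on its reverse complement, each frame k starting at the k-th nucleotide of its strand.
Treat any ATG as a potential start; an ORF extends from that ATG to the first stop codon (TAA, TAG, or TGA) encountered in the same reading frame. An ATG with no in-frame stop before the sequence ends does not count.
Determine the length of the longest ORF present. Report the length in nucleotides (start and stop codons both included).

Reverse complement (5'→3'): TTCAGAGACATGTGGTAGATGACGTTAAGCGTATCCGACTTCTGATTATGGCTAGGTAGT
Frame +1: ACT ACC TAG CCA TAA TCA GAA GTC GGA TAC GCT TAA CGT CAT CTA CCA CAT GTC TCT GAA — no ATG→stop ORF.
Frame +2: CTA CCT AGC CAT AAT CAG AAG TCG GAT ACG CTT AAC GTC ATC TAC CAC ATG TCT CTG — no ATG→stop ORF.
Frame +3: TAC CTA GCC ATA ATC AGA AGT CGG ATA CGC TTA ACG TCA TCT ACC ACA TGT CTC TGA — no ATG→stop ORF.
Frame -1: TTC AGA GAC ATG TGG TAG ATG ACG TTA AGC GTA TCC GAC TTC TGA TTA TGG CTA GGT AGT — ATG at 10, stop TAG at 16 → 9 nt; ATG at 19, stop TGA at 43 → 27 nt.
Frame -2: TCA GAG ACA TGT GGT AGA TGA CGT TAA GCG TAT CCG ACT TCT GAT TAT GGC TAG GTA — no ATG→stop ORF.
Frame -3: CAG AGA CAT GTG GTA GAT GAC GTT AAG CGT ATC CGA CTT CTG ATT ATG GCT AGG TAG — ATG at 48, stop TAG at 57 → 12 nt.
Longest: frame -1, positions 19–45, 27 nt = 9 codons = 8 aa. → 27 nucleotides.

27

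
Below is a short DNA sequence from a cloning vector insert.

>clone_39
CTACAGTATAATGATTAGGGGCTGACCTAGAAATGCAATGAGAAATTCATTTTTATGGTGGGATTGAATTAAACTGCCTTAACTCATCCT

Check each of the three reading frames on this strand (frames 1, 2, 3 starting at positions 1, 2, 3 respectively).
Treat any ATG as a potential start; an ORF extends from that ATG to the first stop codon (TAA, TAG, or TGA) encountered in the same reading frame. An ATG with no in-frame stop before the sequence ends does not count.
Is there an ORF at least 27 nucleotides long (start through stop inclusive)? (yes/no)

Frame 1: CTA CAG TAT AAT GAT TAG GGG CTG ACC TAG AAA TGC AAT GAG AAA TTC ATT TTT ATG GTG GGA TTG AAT TAA ACT GCC TTA ACT CAT CCT — ATG at 55, stop TAA at 70 → 18 nt.
Frame 2: TAC AGT ATA ATG ATT AGG GGC TGA CCT AGA AAT GCA ATG AGA AAT TCA TTT TTA TGG TGG GAT TGA ATT AAA CTG CCT TAA CTC ATC — ATG at 11, stop TGA at 23 → 15 nt; ATG at 38, stop TGA at 65 → 30 nt.
Frame 3: ACA GTA TAA TGA TTA GGG GCT GAC CTA GAA ATG CAA TGA GAA ATT CAT TTT TAT GGT GGG ATT GAA TTA AAC TGC CTT AAC TCA TCC — ATG at 33, stop TGA at 39 → 9 nt.
Frame 2 has an ORF of 30 nucleotides (positions 38–67) ≥ 27, so yes.

yes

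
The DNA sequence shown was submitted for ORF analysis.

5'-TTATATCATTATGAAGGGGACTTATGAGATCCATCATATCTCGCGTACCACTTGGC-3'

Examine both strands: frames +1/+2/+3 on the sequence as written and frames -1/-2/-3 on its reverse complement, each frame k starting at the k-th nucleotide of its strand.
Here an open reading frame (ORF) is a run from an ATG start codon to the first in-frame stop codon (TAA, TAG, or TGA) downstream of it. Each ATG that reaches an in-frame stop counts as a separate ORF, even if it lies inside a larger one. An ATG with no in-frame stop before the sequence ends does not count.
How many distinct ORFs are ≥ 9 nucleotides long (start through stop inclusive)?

1

Reverse complement (5'→3'): GCCAAGTGGTACGCGAGATATGATGGATCTCATAAGTCCCCTTCATAATGATATAA
Frame +1: TTA TAT CAT TAT GAA GGG GAC TTA TGA GAT CCA TCA TAT CTC GCG TAC CAC TTG — no ATG→stop ORF.
Frame +2: TAT ATC ATT ATG AAG GGG ACT TAT GAG ATC CAT CAT ATC TCG CGT ACC ACT TGG — no ATG→stop ORF.
Frame +3: ATA TCA TTA TGA AGG GGA CTT ATG AGA TCC ATC ATA TCT CGC GTA CCA CTT GGC — no ATG→stop ORF.
Frame -1: GCC AAG TGG TAC GCG AGA TAT GAT GGA TCT CAT AAG TCC CCT TCA TAA TGA TAT — no ATG→stop ORF.
Frame -2: CCA AGT GGT ACG CGA GAT ATG ATG GAT CTC ATA AGT CCC CTT CAT AAT GAT ATA — no ATG→stop ORF.
Frame -3: CAA GTG GTA CGC GAG ATA TGA TGG ATC TCA TAA GTC CCC TTC ATA ATG ATA TAA — ATG at 48, stop TAA at 54 → 9 nt.
ORFs ≥ 9 nucleotides: frame -3 48–56 (9 nucleotides). Count = 1.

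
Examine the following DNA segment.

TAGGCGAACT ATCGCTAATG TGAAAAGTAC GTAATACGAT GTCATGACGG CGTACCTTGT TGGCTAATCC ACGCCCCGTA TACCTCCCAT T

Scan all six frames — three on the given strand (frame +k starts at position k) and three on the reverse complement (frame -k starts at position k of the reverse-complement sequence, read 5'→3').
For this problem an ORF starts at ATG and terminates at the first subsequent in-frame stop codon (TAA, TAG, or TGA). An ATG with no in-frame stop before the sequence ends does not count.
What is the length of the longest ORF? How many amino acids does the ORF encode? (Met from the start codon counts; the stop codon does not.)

Reverse complement (5'→3'): AATGGGAGGTATACGGGGCGTGGATTAGCCAACAAGGTACGCCGTCATGACATCGTATTACGTACTTTTCACATTAGCGATAGTTCGCCTA
Frame +1: TAG GCG AAC TAT CGC TAA TGT GAA AAG TAC GTA ATA CGA TGT CAT GAC GGC GTA CCT TGT TGG CTA ATC CAC GCC CCG TAT ACC TCC CAT — no ATG→stop ORF.
Frame +2: AGG CGA ACT ATC GCT AAT GTG AAA AGT ACG TAA TAC GAT GTC ATG ACG GCG TAC CTT GTT GGC TAA TCC ACG CCC CGT ATA CCT CCC ATT — ATG at 44, stop TAA at 65 → 24 nt.
Frame +3: GGC GAA CTA TCG CTA ATG TGA AAA GTA CGT AAT ACG ATG TCA TGA CGG CGT ACC TTG TTG GCT AAT CCA CGC CCC GTA TAC CTC CCA — ATG at 18, stop TGA at 21 → 6 nt; ATG at 39, stop TGA at 45 → 9 nt.
Frame -1: AAT GGG AGG TAT ACG GGG CGT GGA TTA GCC AAC AAG GTA CGC CGT CAT GAC ATC GTA TTA CGT ACT TTT CAC ATT AGC GAT AGT TCG CCT — no ATG→stop ORF.
Frame -2: ATG GGA GGT ATA CGG GGC GTG GAT TAG CCA ACA AGG TAC GCC GTC ATG ACA TCG TAT TAC GTA CTT TTC ACA TTA GCG ATA GTT CGC CTA — ATG at 2, stop TAG at 26 → 27 nt.
Frame -3: TGG GAG GTA TAC GGG GCG TGG ATT AGC CAA CAA GGT ACG CCG TCA TGA CAT CGT ATT ACG TAC TTT TCA CAT TAG CGA TAG TTC GCC — no ATG→stop ORF.
Longest: frame -2, positions 2–28, 27 nt = 9 codons = 8 aa. → 8 amino acids.

8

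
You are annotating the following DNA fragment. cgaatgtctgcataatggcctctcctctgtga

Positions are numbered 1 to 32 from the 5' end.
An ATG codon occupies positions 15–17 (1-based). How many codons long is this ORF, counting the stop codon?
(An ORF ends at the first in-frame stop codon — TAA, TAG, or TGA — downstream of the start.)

6

Codons from position 15: ATG (15–17), GCC (18–20), TCT (21–23), CCT (24–26), CTG (27–29), TGA (30–32).
TGA is the first in-frame stop; that's 6 codons including the stop.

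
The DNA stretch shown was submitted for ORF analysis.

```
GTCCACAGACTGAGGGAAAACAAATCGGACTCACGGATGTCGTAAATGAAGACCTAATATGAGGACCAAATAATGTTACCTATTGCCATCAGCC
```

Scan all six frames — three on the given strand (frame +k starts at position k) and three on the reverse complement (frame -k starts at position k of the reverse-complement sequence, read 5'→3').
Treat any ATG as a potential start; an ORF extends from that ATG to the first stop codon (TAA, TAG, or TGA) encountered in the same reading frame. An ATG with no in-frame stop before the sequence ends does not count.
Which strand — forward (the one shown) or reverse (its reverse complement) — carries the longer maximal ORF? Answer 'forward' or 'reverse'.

Reverse complement (5'→3'): GGCTGATGGCAATAGGTAACATTATTTGGTCCTCATATTAGGTCTTCATTTACGACATCCGTGAGTCCGATTTGTTTTCCCTCAGTCTGTGGAC
Frame +1: GTC CAC AGA CTG AGG GAA AAC AAA TCG GAC TCA CGG ATG TCG TAA ATG AAG ACC TAA TAT GAG GAC CAA ATA ATG TTA CCT ATT GCC ATC AGC — ATG at 37, stop TAA at 43 → 9 nt; ATG at 46, stop TAA at 55 → 12 nt.
Frame +2: TCC ACA GAC TGA GGG AAA ACA AAT CGG ACT CAC GGA TGT CGT AAA TGA AGA CCT AAT ATG AGG ACC AAA TAA TGT TAC CTA TTG CCA TCA GCC — ATG at 59, stop TAA at 71 → 15 nt.
Frame +3: CCA CAG ACT GAG GGA AAA CAA ATC GGA CTC ACG GAT GTC GTA AAT GAA GAC CTA ATA TGA GGA CCA AAT AAT GTT ACC TAT TGC CAT CAG — no ATG→stop ORF.
Frame -1: GGC TGA TGG CAA TAG GTA ACA TTA TTT GGT CCT CAT ATT AGG TCT TCA TTT ACG ACA TCC GTG AGT CCG ATT TGT TTT CCC TCA GTC TGT GGA — no ATG→stop ORF.
Frame -2: GCT GAT GGC AAT AGG TAA CAT TAT TTG GTC CTC ATA TTA GGT CTT CAT TTA CGA CAT CCG TGA GTC CGA TTT GTT TTC CCT CAG TCT GTG GAC — no ATG→stop ORF.
Frame -3: CTG ATG GCA ATA GGT AAC ATT ATT TGG TCC TCA TAT TAG GTC TTC ATT TAC GAC ATC CGT GAG TCC GAT TTG TTT TCC CTC AGT CTG TGG — ATG at 6, stop TAG at 39 → 36 nt.
Forward-strand max 15 nt; reverse-strand max 36 nt. The reverse strand has the longer ORF.

reverse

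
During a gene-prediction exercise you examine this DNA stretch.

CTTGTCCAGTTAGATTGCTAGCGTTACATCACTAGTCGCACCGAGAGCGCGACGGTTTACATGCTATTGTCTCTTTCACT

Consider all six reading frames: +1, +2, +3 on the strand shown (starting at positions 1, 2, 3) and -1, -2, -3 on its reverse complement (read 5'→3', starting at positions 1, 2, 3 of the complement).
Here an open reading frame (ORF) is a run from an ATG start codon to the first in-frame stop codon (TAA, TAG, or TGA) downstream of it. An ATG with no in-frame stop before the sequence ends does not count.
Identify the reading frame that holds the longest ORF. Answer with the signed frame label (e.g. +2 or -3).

-1

Reverse complement (5'→3'): AGTGAAAGAGACAATAGCATGTAAACCGTCGCGCTCTCGGTGCGACTAGTGATGTAACGCTAGCAATCTAACTGGACAAG
Frame +1: CTT GTC CAG TTA GAT TGC TAG CGT TAC ATC ACT AGT CGC ACC GAG AGC GCG ACG GTT TAC ATG CTA TTG TCT CTT TCA — no ATG→stop ORF.
Frame +2: TTG TCC AGT TAG ATT GCT AGC GTT ACA TCA CTA GTC GCA CCG AGA GCG CGA CGG TTT ACA TGC TAT TGT CTC TTT CAC — no ATG→stop ORF.
Frame +3: TGT CCA GTT AGA TTG CTA GCG TTA CAT CAC TAG TCG CAC CGA GAG CGC GAC GGT TTA CAT GCT ATT GTC TCT TTC ACT — no ATG→stop ORF.
Frame -1: AGT GAA AGA GAC AAT AGC ATG TAA ACC GTC GCG CTC TCG GTG CGA CTA GTG ATG TAA CGC TAG CAA TCT AAC TGG ACA — ATG at 19, stop TAA at 22 → 6 nt; ATG at 52, stop TAA at 55 → 6 nt.
Frame -2: GTG AAA GAG ACA ATA GCA TGT AAA CCG TCG CGC TCT CGG TGC GAC TAG TGA TGT AAC GCT AGC AAT CTA ACT GGA CAA — no ATG→stop ORF.
Frame -3: TGA AAG AGA CAA TAG CAT GTA AAC CGT CGC GCT CTC GGT GCG ACT AGT GAT GTA ACG CTA GCA ATC TAA CTG GAC AAG — no ATG→stop ORF.
Longest ORF is 6 nt in frame -1 (positions 19–24).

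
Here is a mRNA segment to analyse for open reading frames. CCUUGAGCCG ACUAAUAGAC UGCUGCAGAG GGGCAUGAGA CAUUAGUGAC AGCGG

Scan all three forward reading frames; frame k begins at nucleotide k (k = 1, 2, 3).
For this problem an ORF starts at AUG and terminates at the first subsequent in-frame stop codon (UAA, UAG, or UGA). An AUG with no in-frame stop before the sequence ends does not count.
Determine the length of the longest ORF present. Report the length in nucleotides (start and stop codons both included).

12

Frame 1: CCU UGA GCC GAC UAA UAG ACU GCU GCA GAG GGG CAU GAG ACA UUA GUG ACA GCG — no AUG→stop ORF.
Frame 2: CUU GAG CCG ACU AAU AGA CUG CUG CAG AGG GGC AUG AGA CAU UAG UGA CAG CGG — AUG at 35, stop UAG at 44 → 12 nt.
Frame 3: UUG AGC CGA CUA AUA GAC UGC UGC AGA GGG GCA UGA GAC AUU AGU GAC AGC — no AUG→stop ORF.
Longest: frame 2, positions 35–46, 12 nt = 4 codons = 3 aa. → 12 nucleotides.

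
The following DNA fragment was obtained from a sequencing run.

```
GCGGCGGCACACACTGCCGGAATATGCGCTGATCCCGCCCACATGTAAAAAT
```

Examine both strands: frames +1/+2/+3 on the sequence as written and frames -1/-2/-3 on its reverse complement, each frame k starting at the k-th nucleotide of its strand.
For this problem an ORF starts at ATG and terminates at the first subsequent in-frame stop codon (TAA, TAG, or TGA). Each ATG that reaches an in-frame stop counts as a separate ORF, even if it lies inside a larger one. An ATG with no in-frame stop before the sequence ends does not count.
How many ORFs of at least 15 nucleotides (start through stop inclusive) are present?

Reverse complement (5'→3'): ATTTTTACATGTGGGCGGGATCAGCGCATATTCCGGCAGTGTGTGCCGCCGC
Frame +1: GCG GCG GCA CAC ACT GCC GGA ATA TGC GCT GAT CCC GCC CAC ATG TAA AAA — ATG at 43, stop TAA at 46 → 6 nt.
Frame +2: CGG CGG CAC ACA CTG CCG GAA TAT GCG CTG ATC CCG CCC ACA TGT AAA AAT — no ATG→stop ORF.
Frame +3: GGC GGC ACA CAC TGC CGG AAT ATG CGC TGA TCC CGC CCA CAT GTA AAA — ATG at 24, stop TGA at 30 → 9 nt.
Frame -1: ATT TTT ACA TGT GGG CGG GAT CAG CGC ATA TTC CGG CAG TGT GTG CCG CCG — no ATG→stop ORF.
Frame -2: TTT TTA CAT GTG GGC GGG ATC AGC GCA TAT TCC GGC AGT GTG TGC CGC CGC — no ATG→stop ORF.
Frame -3: TTT TAC ATG TGG GCG GGA TCA GCG CAT ATT CCG GCA GTG TGT GCC GCC — no ATG→stop ORF.
No ORF reaches 15 nucleotides. Count = 0.

0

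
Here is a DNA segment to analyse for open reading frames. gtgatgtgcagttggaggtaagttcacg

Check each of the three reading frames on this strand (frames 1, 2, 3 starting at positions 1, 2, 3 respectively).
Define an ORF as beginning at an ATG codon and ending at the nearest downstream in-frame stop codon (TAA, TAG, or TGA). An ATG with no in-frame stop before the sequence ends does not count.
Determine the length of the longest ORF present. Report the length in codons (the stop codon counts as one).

6

Frame 1: GTG ATG TGC AGT TGG AGG TAA GTT CAC — ATG at 4, stop TAA at 19 → 18 nt.
Frame 2: TGA TGT GCA GTT GGA GGT AAG TTC ACG — no ATG→stop ORF.
Frame 3: GAT GTG CAG TTG GAG GTA AGT TCA — no ATG→stop ORF.
Longest: frame 1, positions 4–21, 18 nt = 6 codons = 5 aa. → 6 codons.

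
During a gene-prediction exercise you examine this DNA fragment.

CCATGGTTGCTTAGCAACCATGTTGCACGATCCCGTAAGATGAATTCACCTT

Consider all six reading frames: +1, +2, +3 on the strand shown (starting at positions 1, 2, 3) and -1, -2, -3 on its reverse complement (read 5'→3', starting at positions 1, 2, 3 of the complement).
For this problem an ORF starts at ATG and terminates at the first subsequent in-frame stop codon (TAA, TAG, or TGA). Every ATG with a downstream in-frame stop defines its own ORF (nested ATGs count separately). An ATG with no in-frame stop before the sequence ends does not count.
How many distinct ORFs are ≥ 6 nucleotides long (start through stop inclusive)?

2

Reverse complement (5'→3'): AAGGTGAATTCATCTTACGGGATCGTGCAACATGGTTGCTAAGCAACCATGG
Frame +1: CCA TGG TTG CTT AGC AAC CAT GTT GCA CGA TCC CGT AAG ATG AAT TCA CCT — no ATG→stop ORF.
Frame +2: CAT GGT TGC TTA GCA ACC ATG TTG CAC GAT CCC GTA AGA TGA ATT CAC CTT — ATG at 20, stop TGA at 41 → 24 nt.
Frame +3: ATG GTT GCT TAG CAA CCA TGT TGC ACG ATC CCG TAA GAT GAA TTC ACC — ATG at 3, stop TAG at 12 → 12 nt.
Frame -1: AAG GTG AAT TCA TCT TAC GGG ATC GTG CAA CAT GGT TGC TAA GCA ACC ATG — no ATG→stop ORF.
Frame -2: AGG TGA ATT CAT CTT ACG GGA TCG TGC AAC ATG GTT GCT AAG CAA CCA TGG — no ATG→stop ORF.
Frame -3: GGT GAA TTC ATC TTA CGG GAT CGT GCA ACA TGG TTG CTA AGC AAC CAT — no ATG→stop ORF.
ORFs ≥ 6 nucleotides: frame +2 20–43 (24 nucleotides), frame +3 3–14 (12 nucleotides). Count = 2.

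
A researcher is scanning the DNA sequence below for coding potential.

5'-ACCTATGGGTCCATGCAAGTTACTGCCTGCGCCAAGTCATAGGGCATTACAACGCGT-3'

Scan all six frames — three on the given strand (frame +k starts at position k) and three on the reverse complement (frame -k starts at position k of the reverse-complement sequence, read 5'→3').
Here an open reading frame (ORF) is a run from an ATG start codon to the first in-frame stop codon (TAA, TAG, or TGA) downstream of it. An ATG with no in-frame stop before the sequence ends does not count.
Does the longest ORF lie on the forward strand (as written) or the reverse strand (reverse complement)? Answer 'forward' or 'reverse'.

reverse

Reverse complement (5'→3'): ACGCGTTGTAATGCCCTATGACTTGGCGCAGGCAGTAACTTGCATGGACCCATAGGT
Frame +1: ACC TAT GGG TCC ATG CAA GTT ACT GCC TGC GCC AAG TCA TAG GGC ATT ACA ACG CGT — ATG at 13, stop TAG at 40 → 30 nt.
Frame +2: CCT ATG GGT CCA TGC AAG TTA CTG CCT GCG CCA AGT CAT AGG GCA TTA CAA CGC — no ATG→stop ORF.
Frame +3: CTA TGG GTC CAT GCA AGT TAC TGC CTG CGC CAA GTC ATA GGG CAT TAC AAC GCG — no ATG→stop ORF.
Frame -1: ACG CGT TGT AAT GCC CTA TGA CTT GGC GCA GGC AGT AAC TTG CAT GGA CCC ATA GGT — no ATG→stop ORF.
Frame -2: CGC GTT GTA ATG CCC TAT GAC TTG GCG CAG GCA GTA ACT TGC ATG GAC CCA TAG — ATG at 11, stop TAG at 53 → 45 nt; ATG at 44, stop TAG at 53 → 12 nt.
Frame -3: GCG TTG TAA TGC CCT ATG ACT TGG CGC AGG CAG TAA CTT GCA TGG ACC CAT AGG — ATG at 18, stop TAA at 36 → 21 nt.
Forward-strand max 30 nt; reverse-strand max 45 nt. The reverse strand has the longer ORF.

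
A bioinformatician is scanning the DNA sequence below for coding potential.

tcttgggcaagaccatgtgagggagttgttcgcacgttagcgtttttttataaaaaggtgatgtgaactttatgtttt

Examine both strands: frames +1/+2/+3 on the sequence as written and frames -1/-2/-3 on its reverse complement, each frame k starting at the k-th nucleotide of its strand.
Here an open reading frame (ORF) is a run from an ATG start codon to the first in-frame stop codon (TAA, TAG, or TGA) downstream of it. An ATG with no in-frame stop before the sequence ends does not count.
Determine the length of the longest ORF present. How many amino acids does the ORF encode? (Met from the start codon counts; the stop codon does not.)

1

Reverse complement (5'→3'): AAAACATAAAGTTCACATCACCTTTTTATAAAAAAACGCTAACGTGCGAACAACTCCCTCACATGGTCTTGCCCAAGA
Frame +1: TCT TGG GCA AGA CCA TGT GAG GGA GTT GTT CGC ACG TTA GCG TTT TTT TAT AAA AAG GTG ATG TGA ACT TTA TGT TTT — ATG at 61, stop TGA at 64 → 6 nt.
Frame +2: CTT GGG CAA GAC CAT GTG AGG GAG TTG TTC GCA CGT TAG CGT TTT TTT ATA AAA AGG TGA TGT GAA CTT TAT GTT — no ATG→stop ORF.
Frame +3: TTG GGC AAG ACC ATG TGA GGG AGT TGT TCG CAC GTT AGC GTT TTT TTA TAA AAA GGT GAT GTG AAC TTT ATG TTT — ATG at 15, stop TGA at 18 → 6 nt.
Frame -1: AAA ACA TAA AGT TCA CAT CAC CTT TTT ATA AAA AAA CGC TAA CGT GCG AAC AAC TCC CTC ACA TGG TCT TGC CCA AGA — no ATG→stop ORF.
Frame -2: AAA CAT AAA GTT CAC ATC ACC TTT TTA TAA AAA AAC GCT AAC GTG CGA ACA ACT CCC TCA CAT GGT CTT GCC CAA — no ATG→stop ORF.
Frame -3: AAC ATA AAG TTC ACA TCA CCT TTT TAT AAA AAA ACG CTA ACG TGC GAA CAA CTC CCT CAC ATG GTC TTG CCC AAG — no ATG→stop ORF.
Longest: frame +1, positions 61–66, 6 nt = 2 codons = 1 aa. → 1 amino acids.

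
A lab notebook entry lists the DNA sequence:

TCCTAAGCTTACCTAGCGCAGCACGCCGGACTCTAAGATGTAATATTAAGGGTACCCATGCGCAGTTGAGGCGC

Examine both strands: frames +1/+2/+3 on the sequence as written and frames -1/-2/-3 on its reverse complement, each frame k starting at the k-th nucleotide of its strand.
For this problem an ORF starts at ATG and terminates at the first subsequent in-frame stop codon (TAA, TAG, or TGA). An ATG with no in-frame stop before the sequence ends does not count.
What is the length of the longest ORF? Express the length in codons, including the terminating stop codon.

Reverse complement (5'→3'): GCGCCTCAACTGCGCATGGGTACCCTTAATATTACATCTTAGAGTCCGGCGTGCTGCGCTAGGTAAGCTTAGGA
Frame +1: TCC TAA GCT TAC CTA GCG CAG CAC GCC GGA CTC TAA GAT GTA ATA TTA AGG GTA CCC ATG CGC AGT TGA GGC — ATG at 58, stop TGA at 67 → 12 nt.
Frame +2: CCT AAG CTT ACC TAG CGC AGC ACG CCG GAC TCT AAG ATG TAA TAT TAA GGG TAC CCA TGC GCA GTT GAG GCG — ATG at 38, stop TAA at 41 → 6 nt.
Frame +3: CTA AGC TTA CCT AGC GCA GCA CGC CGG ACT CTA AGA TGT AAT ATT AAG GGT ACC CAT GCG CAG TTG AGG CGC — no ATG→stop ORF.
Frame -1: GCG CCT CAA CTG CGC ATG GGT ACC CTT AAT ATT ACA TCT TAG AGT CCG GCG TGC TGC GCT AGG TAA GCT TAG — ATG at 16, stop TAG at 40 → 27 nt.
Frame -2: CGC CTC AAC TGC GCA TGG GTA CCC TTA ATA TTA CAT CTT AGA GTC CGG CGT GCT GCG CTA GGT AAG CTT AGG — no ATG→stop ORF.
Frame -3: GCC TCA ACT GCG CAT GGG TAC CCT TAA TAT TAC ATC TTA GAG TCC GGC GTG CTG CGC TAG GTA AGC TTA GGA — no ATG→stop ORF.
Longest: frame -1, positions 16–42, 27 nt = 9 codons = 8 aa. → 9 codons.

9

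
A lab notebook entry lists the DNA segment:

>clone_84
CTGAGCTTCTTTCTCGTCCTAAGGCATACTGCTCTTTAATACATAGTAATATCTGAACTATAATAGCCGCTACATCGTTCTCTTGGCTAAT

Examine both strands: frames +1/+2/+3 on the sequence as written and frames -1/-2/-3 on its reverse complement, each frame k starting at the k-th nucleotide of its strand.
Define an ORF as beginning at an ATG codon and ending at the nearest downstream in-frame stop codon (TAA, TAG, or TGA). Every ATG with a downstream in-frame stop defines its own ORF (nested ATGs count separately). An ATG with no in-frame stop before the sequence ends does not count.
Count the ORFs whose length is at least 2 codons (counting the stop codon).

3

Reverse complement (5'→3'): ATTAGCCAAGAGAACGATGTAGCGGCTATTATAGTTCAGATATTACTATGTATTAAAGAGCAGTATGCCTTAGGACGAGAAAGAAGCTCAG
Frame +1: CTG AGC TTC TTT CTC GTC CTA AGG CAT ACT GCT CTT TAA TAC ATA GTA ATA TCT GAA CTA TAA TAG CCG CTA CAT CGT TCT CTT GGC TAA — no ATG→stop ORF.
Frame +2: TGA GCT TCT TTC TCG TCC TAA GGC ATA CTG CTC TTT AAT ACA TAG TAA TAT CTG AAC TAT AAT AGC CGC TAC ATC GTT CTC TTG GCT AAT — no ATG→stop ORF.
Frame +3: GAG CTT CTT TCT CGT CCT AAG GCA TAC TGC TCT TTA ATA CAT AGT AAT ATC TGA ACT ATA ATA GCC GCT ACA TCG TTC TCT TGG CTA — no ATG→stop ORF.
Frame -1: ATT AGC CAA GAG AAC GAT GTA GCG GCT ATT ATA GTT CAG ATA TTA CTA TGT ATT AAA GAG CAG TAT GCC TTA GGA CGA GAA AGA AGC TCA — no ATG→stop ORF.
Frame -2: TTA GCC AAG AGA ACG ATG TAG CGG CTA TTA TAG TTC AGA TAT TAC TAT GTA TTA AAG AGC AGT ATG CCT TAG GAC GAG AAA GAA GCT CAG — ATG at 17, stop TAG at 20 → 6 nt; ATG at 65, stop TAG at 71 → 9 nt.
Frame -3: TAG CCA AGA GAA CGA TGT AGC GGC TAT TAT AGT TCA GAT ATT ACT ATG TAT TAA AGA GCA GTA TGC CTT AGG ACG AGA AAG AAG CTC — ATG at 48, stop TAA at 54 → 9 nt.
ORFs ≥ 2 codons: frame -2 17–22 (2 codons), frame -2 65–73 (3 codons), frame -3 48–56 (3 codons). Count = 3.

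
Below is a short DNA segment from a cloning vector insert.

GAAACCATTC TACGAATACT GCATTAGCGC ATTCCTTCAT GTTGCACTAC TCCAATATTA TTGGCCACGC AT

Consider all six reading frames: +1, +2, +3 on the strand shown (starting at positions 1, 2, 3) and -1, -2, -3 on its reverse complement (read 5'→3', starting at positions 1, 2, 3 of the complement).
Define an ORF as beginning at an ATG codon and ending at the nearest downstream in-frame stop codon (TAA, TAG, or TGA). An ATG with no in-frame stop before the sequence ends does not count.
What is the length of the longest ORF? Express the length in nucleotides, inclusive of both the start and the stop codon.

Reverse complement (5'→3'): ATGCGTGGCCAATAATATTGGAGTAGTGCAACATGAAGGAATGCGCTAATGCAGTATTCGTAGAATGGTTTC
Frame +1: GAA ACC ATT CTA CGA ATA CTG CAT TAG CGC ATT CCT TCA TGT TGC ACT ACT CCA ATA TTA TTG GCC ACG CAT — no ATG→stop ORF.
Frame +2: AAA CCA TTC TAC GAA TAC TGC ATT AGC GCA TTC CTT CAT GTT GCA CTA CTC CAA TAT TAT TGG CCA CGC — no ATG→stop ORF.
Frame +3: AAC CAT TCT ACG AAT ACT GCA TTA GCG CAT TCC TTC ATG TTG CAC TAC TCC AAT ATT ATT GGC CAC GCA — no ATG→stop ORF.
Frame -1: ATG CGT GGC CAA TAA TAT TGG AGT AGT GCA ACA TGA AGG AAT GCG CTA ATG CAG TAT TCG TAG AAT GGT TTC — ATG at 1, stop TAA at 13 → 15 nt; ATG at 49, stop TAG at 61 → 15 nt.
Frame -2: TGC GTG GCC AAT AAT ATT GGA GTA GTG CAA CAT GAA GGA ATG CGC TAA TGC AGT ATT CGT AGA ATG GTT — ATG at 41, stop TAA at 47 → 9 nt.
Frame -3: GCG TGG CCA ATA ATA TTG GAG TAG TGC AAC ATG AAG GAA TGC GCT AAT GCA GTA TTC GTA GAA TGG TTT — no ATG→stop ORF.
Longest: frame -1, positions 1–15, 15 nt = 5 codons = 4 aa. → 15 nucleotides.

15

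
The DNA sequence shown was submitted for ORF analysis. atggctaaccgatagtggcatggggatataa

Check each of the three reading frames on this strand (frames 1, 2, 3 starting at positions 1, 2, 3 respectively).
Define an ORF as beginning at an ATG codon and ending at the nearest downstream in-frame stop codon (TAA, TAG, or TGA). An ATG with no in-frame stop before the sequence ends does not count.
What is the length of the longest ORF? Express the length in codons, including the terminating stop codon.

Frame 1: ATG GCT AAC CGA TAG TGG CAT GGG GAT ATA — ATG at 1, stop TAG at 13 → 15 nt.
Frame 2: TGG CTA ACC GAT AGT GGC ATG GGG ATA TAA — ATG at 20, stop TAA at 29 → 12 nt.
Frame 3: GGC TAA CCG ATA GTG GCA TGG GGA TAT — no ATG→stop ORF.
Longest: frame 1, positions 1–15, 15 nt = 5 codons = 4 aa. → 5 codons.

5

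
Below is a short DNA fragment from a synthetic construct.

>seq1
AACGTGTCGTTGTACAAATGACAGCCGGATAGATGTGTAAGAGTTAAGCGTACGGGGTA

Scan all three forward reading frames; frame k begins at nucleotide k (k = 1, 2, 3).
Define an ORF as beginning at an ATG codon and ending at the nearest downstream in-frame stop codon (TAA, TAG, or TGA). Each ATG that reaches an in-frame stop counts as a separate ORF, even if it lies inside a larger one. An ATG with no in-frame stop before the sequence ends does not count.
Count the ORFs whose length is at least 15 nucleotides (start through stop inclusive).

Frame 1: AAC GTG TCG TTG TAC AAA TGA CAG CCG GAT AGA TGT GTA AGA GTT AAG CGT ACG GGG — no ATG→stop ORF.
Frame 2: ACG TGT CGT TGT ACA AAT GAC AGC CGG ATA GAT GTG TAA GAG TTA AGC GTA CGG GGT — no ATG→stop ORF.
Frame 3: CGT GTC GTT GTA CAA ATG ACA GCC GGA TAG ATG TGT AAG AGT TAA GCG TAC GGG GTA — ATG at 18, stop TAG at 30 → 15 nt; ATG at 33, stop TAA at 45 → 15 nt.
ORFs ≥ 15 nucleotides: frame 3 18–32 (15 nucleotides), frame 3 33–47 (15 nucleotides). Count = 2.

2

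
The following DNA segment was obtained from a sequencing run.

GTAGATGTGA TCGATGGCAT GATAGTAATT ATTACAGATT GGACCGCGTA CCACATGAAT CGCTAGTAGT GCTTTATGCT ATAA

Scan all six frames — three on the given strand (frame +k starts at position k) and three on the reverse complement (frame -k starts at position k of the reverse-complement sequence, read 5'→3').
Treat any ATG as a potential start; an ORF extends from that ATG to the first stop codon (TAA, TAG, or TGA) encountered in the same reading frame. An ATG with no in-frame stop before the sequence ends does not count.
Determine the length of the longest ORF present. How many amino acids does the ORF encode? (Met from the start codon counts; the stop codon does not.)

Reverse complement (5'→3'): TTATAGCATAAAGCACTACTAGCGATTCATGTGGTACGCGGTCCAATCTGTAATAATTACTATCATGCCATCGATCACATCTAC
Frame +1: GTA GAT GTG ATC GAT GGC ATG ATA GTA ATT ATT ACA GAT TGG ACC GCG TAC CAC ATG AAT CGC TAG TAG TGC TTT ATG CTA TAA — ATG at 19, stop TAG at 64 → 48 nt; ATG at 55, stop TAG at 64 → 12 nt; ATG at 76, stop TAA at 82 → 9 nt.
Frame +2: TAG ATG TGA TCG ATG GCA TGA TAG TAA TTA TTA CAG ATT GGA CCG CGT ACC ACA TGA ATC GCT AGT AGT GCT TTA TGC TAT — ATG at 5, stop TGA at 8 → 6 nt; ATG at 14, stop TGA at 20 → 9 nt.
Frame +3: AGA TGT GAT CGA TGG CAT GAT AGT AAT TAT TAC AGA TTG GAC CGC GTA CCA CAT GAA TCG CTA GTA GTG CTT TAT GCT ATA — no ATG→stop ORF.
Frame -1: TTA TAG CAT AAA GCA CTA CTA GCG ATT CAT GTG GTA CGC GGT CCA ATC TGT AAT AAT TAC TAT CAT GCC ATC GAT CAC ATC TAC — no ATG→stop ORF.
Frame -2: TAT AGC ATA AAG CAC TAC TAG CGA TTC ATG TGG TAC GCG GTC CAA TCT GTA ATA ATT ACT ATC ATG CCA TCG ATC ACA TCT — no ATG→stop ORF.
Frame -3: ATA GCA TAA AGC ACT ACT AGC GAT TCA TGT GGT ACG CGG TCC AAT CTG TAA TAA TTA CTA TCA TGC CAT CGA TCA CAT CTA — no ATG→stop ORF.
Longest: frame +1, positions 19–66, 48 nt = 16 codons = 15 aa. → 15 amino acids.

15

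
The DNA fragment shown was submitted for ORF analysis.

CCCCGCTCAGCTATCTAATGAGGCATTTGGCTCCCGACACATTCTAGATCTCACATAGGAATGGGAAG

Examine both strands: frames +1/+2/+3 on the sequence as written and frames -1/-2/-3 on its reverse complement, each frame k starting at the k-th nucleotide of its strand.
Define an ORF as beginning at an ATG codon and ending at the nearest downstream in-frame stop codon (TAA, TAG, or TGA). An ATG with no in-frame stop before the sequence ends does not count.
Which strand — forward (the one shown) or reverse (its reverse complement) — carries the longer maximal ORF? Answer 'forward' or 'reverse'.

reverse

Reverse complement (5'→3'): CTTCCCATTCCTATGTGAGATCTAGAATGTGTCGGGAGCCAAATGCCTCATTAGATAGCTGAGCGGGG
Frame +1: CCC CGC TCA GCT ATC TAA TGA GGC ATT TGG CTC CCG ACA CAT TCT AGA TCT CAC ATA GGA ATG GGA — no ATG→stop ORF.
Frame +2: CCC GCT CAG CTA TCT AAT GAG GCA TTT GGC TCC CGA CAC ATT CTA GAT CTC ACA TAG GAA TGG GAA — no ATG→stop ORF.
Frame +3: CCG CTC AGC TAT CTA ATG AGG CAT TTG GCT CCC GAC ACA TTC TAG ATC TCA CAT AGG AAT GGG AAG — ATG at 18, stop TAG at 45 → 30 nt.
Frame -1: CTT CCC ATT CCT ATG TGA GAT CTA GAA TGT GTC GGG AGC CAA ATG CCT CAT TAG ATA GCT GAG CGG — ATG at 13, stop TGA at 16 → 6 nt; ATG at 43, stop TAG at 52 → 12 nt.
Frame -2: TTC CCA TTC CTA TGT GAG ATC TAG AAT GTG TCG GGA GCC AAA TGC CTC ATT AGA TAG CTG AGC GGG — no ATG→stop ORF.
Frame -3: TCC CAT TCC TAT GTG AGA TCT AGA ATG TGT CGG GAG CCA AAT GCC TCA TTA GAT AGC TGA GCG GGG — ATG at 27, stop TGA at 60 → 36 nt.
Forward-strand max 30 nt; reverse-strand max 36 nt. The reverse strand has the longer ORF.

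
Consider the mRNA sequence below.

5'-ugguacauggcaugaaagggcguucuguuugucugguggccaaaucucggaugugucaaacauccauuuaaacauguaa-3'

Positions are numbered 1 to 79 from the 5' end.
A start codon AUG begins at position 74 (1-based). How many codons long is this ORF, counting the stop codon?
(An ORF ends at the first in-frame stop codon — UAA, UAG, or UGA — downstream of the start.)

2

Codons from position 74: AUG (74–76), UAA (77–79).
UAA is the first in-frame stop; that's 2 codons including the stop.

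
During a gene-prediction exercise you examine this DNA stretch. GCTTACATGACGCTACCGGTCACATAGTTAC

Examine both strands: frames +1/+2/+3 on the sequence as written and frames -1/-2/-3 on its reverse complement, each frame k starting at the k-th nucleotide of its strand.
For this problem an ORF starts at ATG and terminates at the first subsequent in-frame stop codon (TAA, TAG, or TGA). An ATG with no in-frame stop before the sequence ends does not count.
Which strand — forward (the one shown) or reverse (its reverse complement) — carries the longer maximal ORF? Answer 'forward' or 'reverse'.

forward

Reverse complement (5'→3'): GTAACTATGTGACCGGTAGCGTCATGTAAGC
Frame +1: GCT TAC ATG ACG CTA CCG GTC ACA TAG TTA — ATG at 7, stop TAG at 25 → 21 nt.
Frame +2: CTT ACA TGA CGC TAC CGG TCA CAT AGT TAC — no ATG→stop ORF.
Frame +3: TTA CAT GAC GCT ACC GGT CAC ATA GTT — no ATG→stop ORF.
Frame -1: GTA ACT ATG TGA CCG GTA GCG TCA TGT AAG — ATG at 7, stop TGA at 10 → 6 nt.
Frame -2: TAA CTA TGT GAC CGG TAG CGT CAT GTA AGC — no ATG→stop ORF.
Frame -3: AAC TAT GTG ACC GGT AGC GTC ATG TAA — ATG at 24, stop TAA at 27 → 6 nt.
Forward-strand max 21 nt; reverse-strand max 6 nt. The forward strand has the longer ORF.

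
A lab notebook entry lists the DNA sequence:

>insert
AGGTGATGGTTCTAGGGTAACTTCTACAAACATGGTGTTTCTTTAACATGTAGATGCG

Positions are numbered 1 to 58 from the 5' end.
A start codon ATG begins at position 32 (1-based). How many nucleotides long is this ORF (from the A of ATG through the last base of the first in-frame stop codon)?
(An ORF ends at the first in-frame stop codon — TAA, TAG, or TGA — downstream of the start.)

Codons from position 32: ATG (32–34), GTG (35–37), TTT (38–40), CTT (41–43), TAA (44–46).
TAA is the first in-frame stop; ORF spans 32–46, 15 nucleotides.

15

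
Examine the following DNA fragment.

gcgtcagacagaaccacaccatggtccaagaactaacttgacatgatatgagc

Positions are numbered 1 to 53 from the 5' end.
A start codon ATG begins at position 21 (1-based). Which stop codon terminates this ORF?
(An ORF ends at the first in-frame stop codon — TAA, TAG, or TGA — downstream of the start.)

Codons from position 21: ATG (21–23), GTC (24–26), CAA (27–29), GAA (30–32), CTA (33–35), ACT (36–38), TGA (39–41).
The first in-frame stop codon is TGA.

TGA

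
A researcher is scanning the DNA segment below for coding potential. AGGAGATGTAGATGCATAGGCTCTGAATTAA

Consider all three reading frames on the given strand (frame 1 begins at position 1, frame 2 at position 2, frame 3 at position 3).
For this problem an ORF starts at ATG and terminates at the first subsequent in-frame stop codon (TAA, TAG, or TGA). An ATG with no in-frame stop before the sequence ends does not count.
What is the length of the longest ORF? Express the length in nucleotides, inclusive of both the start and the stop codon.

Frame 1: AGG AGA TGT AGA TGC ATA GGC TCT GAA TTA — no ATG→stop ORF.
Frame 2: GGA GAT GTA GAT GCA TAG GCT CTG AAT TAA — no ATG→stop ORF.
Frame 3: GAG ATG TAG ATG CAT AGG CTC TGA ATT — ATG at 6, stop TAG at 9 → 6 nt; ATG at 12, stop TGA at 24 → 15 nt.
Longest: frame 3, positions 12–26, 15 nt = 5 codons = 4 aa. → 15 nucleotides.

15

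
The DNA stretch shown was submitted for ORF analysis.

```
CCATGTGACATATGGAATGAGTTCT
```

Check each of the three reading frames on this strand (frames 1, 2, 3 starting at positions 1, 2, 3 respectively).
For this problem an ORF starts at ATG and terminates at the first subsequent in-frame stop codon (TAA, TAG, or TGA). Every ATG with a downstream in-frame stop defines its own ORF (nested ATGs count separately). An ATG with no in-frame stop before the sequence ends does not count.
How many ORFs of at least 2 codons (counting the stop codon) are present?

Frame 1: CCA TGT GAC ATA TGG AAT GAG TTC — no ATG→stop ORF.
Frame 2: CAT GTG ACA TAT GGA ATG AGT TCT — no ATG→stop ORF.
Frame 3: ATG TGA CAT ATG GAA TGA GTT — ATG at 3, stop TGA at 6 → 6 nt; ATG at 12, stop TGA at 18 → 9 nt.
ORFs ≥ 2 codons: frame 3 3–8 (2 codons), frame 3 12–20 (3 codons). Count = 2.

2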